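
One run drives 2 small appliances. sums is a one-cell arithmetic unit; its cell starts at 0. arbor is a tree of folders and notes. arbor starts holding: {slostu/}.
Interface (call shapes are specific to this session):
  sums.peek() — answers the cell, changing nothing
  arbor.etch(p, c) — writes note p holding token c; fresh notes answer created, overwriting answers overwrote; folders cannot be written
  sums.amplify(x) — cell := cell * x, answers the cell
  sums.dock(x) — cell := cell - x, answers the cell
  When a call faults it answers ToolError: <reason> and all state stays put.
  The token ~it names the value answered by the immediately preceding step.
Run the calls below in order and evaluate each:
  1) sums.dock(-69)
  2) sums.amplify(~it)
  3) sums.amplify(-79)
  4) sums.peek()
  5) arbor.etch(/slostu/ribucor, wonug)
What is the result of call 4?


→ sums.dock(x=-69)
← 69
→ sums.amplify(x=~it)
← 4761
→ sums.amplify(x=-79)
← -376119
→ sums.peek()
← -376119
→ arbor.etch(p=/slostu/ribucor, c=wonug)
← created

Answer: -376119


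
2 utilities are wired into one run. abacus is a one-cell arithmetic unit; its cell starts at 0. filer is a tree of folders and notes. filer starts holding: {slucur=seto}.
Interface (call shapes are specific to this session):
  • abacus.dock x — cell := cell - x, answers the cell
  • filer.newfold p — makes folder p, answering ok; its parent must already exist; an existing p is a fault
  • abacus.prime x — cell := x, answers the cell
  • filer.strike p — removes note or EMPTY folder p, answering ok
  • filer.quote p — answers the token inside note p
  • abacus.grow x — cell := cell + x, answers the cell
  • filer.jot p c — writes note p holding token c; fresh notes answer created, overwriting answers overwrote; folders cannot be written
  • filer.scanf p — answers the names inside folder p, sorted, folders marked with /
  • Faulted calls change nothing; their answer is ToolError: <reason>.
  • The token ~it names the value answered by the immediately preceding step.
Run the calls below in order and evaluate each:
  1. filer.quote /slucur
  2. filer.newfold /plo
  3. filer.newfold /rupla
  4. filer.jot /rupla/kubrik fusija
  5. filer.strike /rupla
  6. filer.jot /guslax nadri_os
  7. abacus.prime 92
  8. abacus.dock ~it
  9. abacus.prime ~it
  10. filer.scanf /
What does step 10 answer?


Answer: [guslax, plo/, rupla/, slucur]

Derivation:
Act: filer.quote[p='/slucur']
Obs: seto
Act: filer.newfold[p='/plo']
Obs: ok
Act: filer.newfold[p='/rupla']
Obs: ok
Act: filer.jot[p='/rupla/kubrik'; c='fusija']
Obs: created
Act: filer.strike[p='/rupla']
Obs: ToolError: not empty
Act: filer.jot[p='/guslax'; c='nadri_os']
Obs: created
Act: abacus.prime[x='92']
Obs: 92
Act: abacus.dock[x='~it']
Obs: 0
Act: abacus.prime[x='~it']
Obs: 0
Act: filer.scanf[p='/']
Obs: [guslax, plo/, rupla/, slucur]


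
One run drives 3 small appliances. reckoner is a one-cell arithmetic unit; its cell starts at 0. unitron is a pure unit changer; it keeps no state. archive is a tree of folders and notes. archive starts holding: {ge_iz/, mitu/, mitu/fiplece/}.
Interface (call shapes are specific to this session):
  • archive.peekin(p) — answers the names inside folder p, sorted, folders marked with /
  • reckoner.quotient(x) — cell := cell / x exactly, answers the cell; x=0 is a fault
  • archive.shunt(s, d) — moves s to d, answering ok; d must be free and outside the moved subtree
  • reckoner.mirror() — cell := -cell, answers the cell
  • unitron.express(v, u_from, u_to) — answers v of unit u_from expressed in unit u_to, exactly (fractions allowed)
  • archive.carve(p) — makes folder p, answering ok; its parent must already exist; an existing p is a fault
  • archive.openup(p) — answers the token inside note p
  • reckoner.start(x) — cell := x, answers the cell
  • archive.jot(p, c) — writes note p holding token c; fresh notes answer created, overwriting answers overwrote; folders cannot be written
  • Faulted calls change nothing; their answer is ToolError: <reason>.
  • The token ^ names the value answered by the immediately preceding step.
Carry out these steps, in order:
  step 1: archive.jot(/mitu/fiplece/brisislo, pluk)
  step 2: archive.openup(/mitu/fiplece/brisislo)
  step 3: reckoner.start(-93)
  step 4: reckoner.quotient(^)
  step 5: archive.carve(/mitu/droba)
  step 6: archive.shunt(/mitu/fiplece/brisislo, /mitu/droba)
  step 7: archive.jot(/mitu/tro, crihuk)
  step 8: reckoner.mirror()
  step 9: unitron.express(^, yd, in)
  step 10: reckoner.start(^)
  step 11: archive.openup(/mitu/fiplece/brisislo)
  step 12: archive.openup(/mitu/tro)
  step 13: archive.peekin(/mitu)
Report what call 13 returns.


Answer: [droba/, fiplece/, tro]

Derivation:
! archive.jot(p→/mitu/fiplece/brisislo, c→pluk) ~> created
! archive.openup(p→/mitu/fiplece/brisislo) ~> pluk
! reckoner.start(x→-93) ~> -93
! reckoner.quotient(x→^) ~> 1
! archive.carve(p→/mitu/droba) ~> ok
! archive.shunt(s→/mitu/fiplece/brisislo, d→/mitu/droba) ~> ToolError: exists
! archive.jot(p→/mitu/tro, c→crihuk) ~> created
! reckoner.mirror() ~> -1
! unitron.express(v→^, u_from→yd, u_to→in) ~> -36
! reckoner.start(x→^) ~> -36
! archive.openup(p→/mitu/fiplece/brisislo) ~> pluk
! archive.openup(p→/mitu/tro) ~> crihuk
! archive.peekin(p→/mitu) ~> [droba/, fiplece/, tro]


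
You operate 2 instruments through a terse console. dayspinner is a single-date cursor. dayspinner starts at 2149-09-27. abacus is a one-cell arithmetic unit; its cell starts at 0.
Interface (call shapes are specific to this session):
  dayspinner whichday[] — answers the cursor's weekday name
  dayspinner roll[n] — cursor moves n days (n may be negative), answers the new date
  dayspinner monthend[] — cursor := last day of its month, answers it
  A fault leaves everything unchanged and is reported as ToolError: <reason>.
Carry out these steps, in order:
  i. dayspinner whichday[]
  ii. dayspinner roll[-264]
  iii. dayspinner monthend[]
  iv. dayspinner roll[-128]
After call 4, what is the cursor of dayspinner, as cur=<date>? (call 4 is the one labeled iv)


>>> dayspinner whichday
  Saturday
>>> dayspinner roll n→-264
  2149-01-06
>>> dayspinner monthend
  2149-01-31
>>> dayspinner roll n→-128
  2148-09-25

Answer: cur=2148-09-25


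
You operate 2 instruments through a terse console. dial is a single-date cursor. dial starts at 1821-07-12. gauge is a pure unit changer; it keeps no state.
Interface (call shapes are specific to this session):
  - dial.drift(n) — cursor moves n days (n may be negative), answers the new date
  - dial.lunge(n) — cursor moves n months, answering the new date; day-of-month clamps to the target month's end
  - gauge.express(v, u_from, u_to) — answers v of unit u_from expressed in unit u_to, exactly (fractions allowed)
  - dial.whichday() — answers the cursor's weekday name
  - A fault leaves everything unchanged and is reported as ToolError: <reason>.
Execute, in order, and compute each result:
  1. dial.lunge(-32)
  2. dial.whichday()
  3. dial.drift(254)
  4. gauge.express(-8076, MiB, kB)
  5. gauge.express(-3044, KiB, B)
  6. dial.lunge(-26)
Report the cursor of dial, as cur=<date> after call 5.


Answer: cur=1819-07-24

Derivation:
# dial.lunge(n='-32') => 1818-11-12
# dial.whichday() => Thursday
# dial.drift(n='254') => 1819-07-24
# gauge.express(v='-8076', u_from='MiB', u_to='kB') => -1058537472/125
# gauge.express(v='-3044', u_from='KiB', u_to='B') => -3117056
# dial.lunge(n='-26') => 1817-05-24


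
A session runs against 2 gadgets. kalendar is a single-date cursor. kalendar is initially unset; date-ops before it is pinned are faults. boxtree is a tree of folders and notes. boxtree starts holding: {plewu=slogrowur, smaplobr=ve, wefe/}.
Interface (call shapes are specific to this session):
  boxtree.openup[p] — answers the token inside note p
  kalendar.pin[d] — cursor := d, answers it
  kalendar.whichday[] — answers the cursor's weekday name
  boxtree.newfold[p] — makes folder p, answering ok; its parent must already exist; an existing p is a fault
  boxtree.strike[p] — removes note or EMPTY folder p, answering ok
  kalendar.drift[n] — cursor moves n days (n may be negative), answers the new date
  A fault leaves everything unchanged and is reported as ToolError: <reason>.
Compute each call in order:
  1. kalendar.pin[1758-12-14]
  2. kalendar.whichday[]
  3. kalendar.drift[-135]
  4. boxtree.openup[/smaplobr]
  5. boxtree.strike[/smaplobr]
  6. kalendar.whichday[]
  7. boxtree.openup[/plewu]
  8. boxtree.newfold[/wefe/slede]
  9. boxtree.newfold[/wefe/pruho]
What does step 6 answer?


Answer: Tuesday

Derivation:
Next I call kalendar.pin using d='1758-12-14', and see 1758-12-14.
Using kalendar.whichday, yielding Thursday.
I run kalendar.drift using n='-135', and see 1758-08-01.
Then boxtree.openup using p='/smaplobr', → ve.
Now I run boxtree.strike using p='/smaplobr', which returns ok.
Now I run kalendar.whichday(), — result: Tuesday.
I use boxtree.openup using p='/plewu': slogrowur.
Then boxtree.newfold using p='/wefe/slede', and observe ok.
I run boxtree.newfold using p='/wefe/pruho', which returns ok.


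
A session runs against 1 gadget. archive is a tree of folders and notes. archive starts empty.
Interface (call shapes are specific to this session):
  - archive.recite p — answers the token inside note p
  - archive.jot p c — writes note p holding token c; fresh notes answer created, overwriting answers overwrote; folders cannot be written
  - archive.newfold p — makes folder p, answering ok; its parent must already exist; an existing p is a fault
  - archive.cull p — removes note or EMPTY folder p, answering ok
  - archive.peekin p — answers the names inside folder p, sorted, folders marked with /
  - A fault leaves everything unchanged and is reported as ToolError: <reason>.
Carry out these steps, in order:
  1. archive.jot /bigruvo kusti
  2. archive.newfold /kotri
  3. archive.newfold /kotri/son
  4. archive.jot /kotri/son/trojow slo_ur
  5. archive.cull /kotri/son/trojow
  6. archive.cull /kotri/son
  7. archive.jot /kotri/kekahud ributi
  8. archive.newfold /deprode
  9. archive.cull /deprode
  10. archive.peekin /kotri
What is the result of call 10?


// 1. archive.jot(/bigruvo, kusti) ~> created
// 2. archive.newfold(/kotri) ~> ok
// 3. archive.newfold(/kotri/son) ~> ok
// 4. archive.jot(/kotri/son/trojow, slo_ur) ~> created
// 5. archive.cull(/kotri/son/trojow) ~> ok
// 6. archive.cull(/kotri/son) ~> ok
// 7. archive.jot(/kotri/kekahud, ributi) ~> created
// 8. archive.newfold(/deprode) ~> ok
// 9. archive.cull(/deprode) ~> ok
// 10. archive.peekin(/kotri) ~> [kekahud]

Answer: [kekahud]


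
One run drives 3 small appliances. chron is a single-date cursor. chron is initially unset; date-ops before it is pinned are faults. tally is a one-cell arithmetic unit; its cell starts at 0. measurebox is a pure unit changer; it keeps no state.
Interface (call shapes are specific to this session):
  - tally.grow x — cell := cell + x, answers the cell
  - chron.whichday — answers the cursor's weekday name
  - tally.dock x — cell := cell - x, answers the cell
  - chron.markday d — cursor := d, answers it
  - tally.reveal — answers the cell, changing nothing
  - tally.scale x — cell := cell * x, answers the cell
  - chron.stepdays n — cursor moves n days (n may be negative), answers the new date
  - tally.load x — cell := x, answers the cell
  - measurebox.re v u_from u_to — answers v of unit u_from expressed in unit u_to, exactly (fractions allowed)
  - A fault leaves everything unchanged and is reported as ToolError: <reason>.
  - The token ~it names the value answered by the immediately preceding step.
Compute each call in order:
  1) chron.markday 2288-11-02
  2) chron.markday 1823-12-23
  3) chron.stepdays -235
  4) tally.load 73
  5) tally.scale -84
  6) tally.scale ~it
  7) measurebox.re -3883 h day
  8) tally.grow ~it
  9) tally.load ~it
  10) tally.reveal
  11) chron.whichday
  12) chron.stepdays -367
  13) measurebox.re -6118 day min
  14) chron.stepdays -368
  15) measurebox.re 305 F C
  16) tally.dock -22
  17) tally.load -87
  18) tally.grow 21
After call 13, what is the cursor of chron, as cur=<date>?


>> chron.markday(d→2288-11-02)
<< 2288-11-02
>> chron.markday(d→1823-12-23)
<< 1823-12-23
>> chron.stepdays(n→-235)
<< 1823-05-02
>> tally.load(x→73)
<< 73
>> tally.scale(x→-84)
<< -6132
>> tally.scale(x→~it)
<< 37601424
>> measurebox.re(v→-3883, u_from→h, u_to→day)
<< -3883/24
>> tally.grow(x→~it)
<< 902430293/24
>> tally.load(x→~it)
<< 902430293/24
>> tally.reveal()
<< 902430293/24
>> chron.whichday()
<< Friday
>> chron.stepdays(n→-367)
<< 1822-04-30
>> measurebox.re(v→-6118, u_from→day, u_to→min)
<< -8809920
>> chron.stepdays(n→-368)
<< 1821-04-27
>> measurebox.re(v→305, u_from→F, u_to→C)
<< 455/3
>> tally.dock(x→-22)
<< 902430821/24
>> tally.load(x→-87)
<< -87
>> tally.grow(x→21)
<< -66

Answer: cur=1822-04-30


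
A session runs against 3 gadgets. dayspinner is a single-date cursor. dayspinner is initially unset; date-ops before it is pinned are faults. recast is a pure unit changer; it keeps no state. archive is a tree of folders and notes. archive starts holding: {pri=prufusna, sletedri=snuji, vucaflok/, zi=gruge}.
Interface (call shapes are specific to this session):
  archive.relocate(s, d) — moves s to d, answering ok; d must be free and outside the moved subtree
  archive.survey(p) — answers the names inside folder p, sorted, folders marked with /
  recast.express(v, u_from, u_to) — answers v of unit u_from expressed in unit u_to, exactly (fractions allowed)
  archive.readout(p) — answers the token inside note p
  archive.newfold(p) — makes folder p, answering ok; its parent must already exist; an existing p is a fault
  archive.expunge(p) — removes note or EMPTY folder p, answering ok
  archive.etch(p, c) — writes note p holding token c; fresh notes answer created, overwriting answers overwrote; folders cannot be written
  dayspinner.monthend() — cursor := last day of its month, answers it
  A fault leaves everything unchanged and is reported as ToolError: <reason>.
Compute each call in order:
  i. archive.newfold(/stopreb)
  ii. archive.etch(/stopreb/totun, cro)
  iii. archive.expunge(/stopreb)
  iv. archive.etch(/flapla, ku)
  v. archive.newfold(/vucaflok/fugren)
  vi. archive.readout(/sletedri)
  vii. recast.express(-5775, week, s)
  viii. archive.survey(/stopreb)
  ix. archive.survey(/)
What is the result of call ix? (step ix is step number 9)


Then archive.newfold with p: /stopreb, yielding ok.
I call archive.etch with p: /stopreb/totun, c: cro, — result: created.
Invoking archive.expunge with p: /stopreb, which returns ToolError: not empty.
Invoking archive.etch with p: /flapla, c: ku, and get created.
Using archive.newfold with p: /vucaflok/fugren, → ok.
I call archive.readout with p: /sletedri, and observe snuji.
Calling recast.express with v: -5775, u_from: week, u_to: s, yielding -3492720000.
Invoking archive.survey with p: /stopreb, giving [totun].
I use archive.survey with p: /, — result: [flapla, pri, sletedri, stopreb/, vucaflok/, zi].

Answer: [flapla, pri, sletedri, stopreb/, vucaflok/, zi]


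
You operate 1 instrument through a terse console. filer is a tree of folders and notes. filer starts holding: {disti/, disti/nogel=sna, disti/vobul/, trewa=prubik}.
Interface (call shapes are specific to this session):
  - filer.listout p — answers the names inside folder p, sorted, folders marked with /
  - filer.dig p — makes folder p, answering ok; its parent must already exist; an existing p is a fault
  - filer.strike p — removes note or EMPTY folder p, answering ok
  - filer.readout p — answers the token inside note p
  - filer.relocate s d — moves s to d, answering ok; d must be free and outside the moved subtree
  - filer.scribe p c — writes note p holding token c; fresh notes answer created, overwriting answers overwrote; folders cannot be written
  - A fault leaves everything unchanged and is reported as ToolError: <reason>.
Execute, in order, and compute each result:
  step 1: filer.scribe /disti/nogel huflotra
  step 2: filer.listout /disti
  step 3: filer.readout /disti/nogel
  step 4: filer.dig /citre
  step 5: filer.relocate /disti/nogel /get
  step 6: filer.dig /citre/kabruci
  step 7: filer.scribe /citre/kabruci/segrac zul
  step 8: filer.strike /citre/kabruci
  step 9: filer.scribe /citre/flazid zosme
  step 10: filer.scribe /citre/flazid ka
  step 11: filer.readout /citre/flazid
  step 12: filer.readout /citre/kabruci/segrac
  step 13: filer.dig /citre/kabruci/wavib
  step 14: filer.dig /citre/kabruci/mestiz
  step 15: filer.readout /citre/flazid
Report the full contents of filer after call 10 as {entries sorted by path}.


Answer: {citre/, citre/flazid=ka, citre/kabruci/, citre/kabruci/segrac=zul, disti/, disti/vobul/, get=huflotra, trewa=prubik}

Derivation:
I use filer.scribe(p: /disti/nogel, c: huflotra), which returns overwrote.
I invoke filer.listout(p: /disti), and see [nogel, vobul/].
I run filer.readout(p: /disti/nogel), yielding huflotra.
Next I call filer.dig(p: /citre), giving ok.
Now I run filer.relocate(s: /disti/nogel, d: /get), and get ok.
Now I run filer.dig(p: /citre/kabruci): ok.
I use filer.scribe(p: /citre/kabruci/segrac, c: zul), yielding created.
I try filer.strike(p: /citre/kabruci), which returns ToolError: not empty.
Now I run filer.scribe(p: /citre/flazid, c: zosme), yielding created.
I call filer.scribe(p: /citre/flazid, c: ka), → overwrote.
I run filer.readout(p: /citre/flazid), and observe ka.
I try filer.readout(p: /citre/kabruci/segrac), — result: zul.
I try filer.dig(p: /citre/kabruci/wavib): ok.
Calling filer.dig(p: /citre/kabruci/mestiz), giving ok.
I run filer.readout(p: /citre/flazid), and observe ka.


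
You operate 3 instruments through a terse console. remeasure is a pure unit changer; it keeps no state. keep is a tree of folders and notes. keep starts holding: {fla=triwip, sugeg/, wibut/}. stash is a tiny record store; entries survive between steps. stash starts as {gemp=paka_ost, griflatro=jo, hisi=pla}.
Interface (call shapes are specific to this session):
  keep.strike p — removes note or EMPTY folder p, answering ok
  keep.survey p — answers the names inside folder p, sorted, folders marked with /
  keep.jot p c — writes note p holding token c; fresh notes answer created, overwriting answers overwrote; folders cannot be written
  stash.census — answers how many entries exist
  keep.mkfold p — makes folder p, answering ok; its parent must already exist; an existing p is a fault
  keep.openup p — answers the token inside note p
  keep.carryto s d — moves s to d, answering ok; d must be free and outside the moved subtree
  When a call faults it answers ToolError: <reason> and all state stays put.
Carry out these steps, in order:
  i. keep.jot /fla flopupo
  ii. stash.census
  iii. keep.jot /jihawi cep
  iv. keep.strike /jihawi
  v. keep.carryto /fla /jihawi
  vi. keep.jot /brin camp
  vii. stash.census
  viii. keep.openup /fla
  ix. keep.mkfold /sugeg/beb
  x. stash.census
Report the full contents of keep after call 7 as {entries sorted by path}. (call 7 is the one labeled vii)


Answer: {brin=camp, jihawi=flopupo, sugeg/, wibut/}

Derivation:
[in] jot p=/fla c=flopupo
:: overwrote
[in] census
:: 3
[in] jot p=/jihawi c=cep
:: created
[in] strike p=/jihawi
:: ok
[in] carryto s=/fla d=/jihawi
:: ok
[in] jot p=/brin c=camp
:: created
[in] census
:: 3
[in] openup p=/fla
:: ToolError: not found
[in] mkfold p=/sugeg/beb
:: ok
[in] census
:: 3


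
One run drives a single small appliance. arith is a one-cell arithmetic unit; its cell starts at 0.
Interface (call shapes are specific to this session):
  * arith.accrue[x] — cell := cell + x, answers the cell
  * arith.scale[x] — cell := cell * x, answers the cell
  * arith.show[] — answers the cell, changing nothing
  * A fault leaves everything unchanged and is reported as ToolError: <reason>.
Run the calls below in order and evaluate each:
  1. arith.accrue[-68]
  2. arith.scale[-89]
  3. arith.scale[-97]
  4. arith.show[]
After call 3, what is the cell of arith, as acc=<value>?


Answer: acc=-587044

Derivation:
~$ arith.accrue x→-68
[out] -68
~$ arith.scale x→-89
[out] 6052
~$ arith.scale x→-97
[out] -587044
~$ arith.show
[out] -587044


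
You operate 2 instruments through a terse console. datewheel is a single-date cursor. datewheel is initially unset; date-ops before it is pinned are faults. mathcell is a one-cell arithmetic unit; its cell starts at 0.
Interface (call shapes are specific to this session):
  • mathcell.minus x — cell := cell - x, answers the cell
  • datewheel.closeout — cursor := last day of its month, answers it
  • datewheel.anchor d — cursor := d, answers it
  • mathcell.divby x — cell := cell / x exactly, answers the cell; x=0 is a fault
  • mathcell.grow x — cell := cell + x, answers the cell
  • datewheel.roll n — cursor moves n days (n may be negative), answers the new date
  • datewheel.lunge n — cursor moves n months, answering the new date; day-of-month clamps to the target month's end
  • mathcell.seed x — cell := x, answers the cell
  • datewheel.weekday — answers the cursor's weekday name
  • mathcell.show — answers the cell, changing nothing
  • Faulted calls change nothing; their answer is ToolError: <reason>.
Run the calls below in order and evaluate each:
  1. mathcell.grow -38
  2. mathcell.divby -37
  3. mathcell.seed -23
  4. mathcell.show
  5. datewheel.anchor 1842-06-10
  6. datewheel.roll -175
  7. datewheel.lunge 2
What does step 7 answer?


Calling grow with x: -38, which returns -38.
Now I run divby with x: -37, → 38/37.
Calling seed with x: -23, giving -23.
I use show(), and observe -23.
I use anchor with d: 1842-06-10, which returns 1842-06-10.
I call roll with n: -175, yielding 1841-12-17.
Using lunge with n: 2, and get 1842-02-17.

Answer: 1842-02-17


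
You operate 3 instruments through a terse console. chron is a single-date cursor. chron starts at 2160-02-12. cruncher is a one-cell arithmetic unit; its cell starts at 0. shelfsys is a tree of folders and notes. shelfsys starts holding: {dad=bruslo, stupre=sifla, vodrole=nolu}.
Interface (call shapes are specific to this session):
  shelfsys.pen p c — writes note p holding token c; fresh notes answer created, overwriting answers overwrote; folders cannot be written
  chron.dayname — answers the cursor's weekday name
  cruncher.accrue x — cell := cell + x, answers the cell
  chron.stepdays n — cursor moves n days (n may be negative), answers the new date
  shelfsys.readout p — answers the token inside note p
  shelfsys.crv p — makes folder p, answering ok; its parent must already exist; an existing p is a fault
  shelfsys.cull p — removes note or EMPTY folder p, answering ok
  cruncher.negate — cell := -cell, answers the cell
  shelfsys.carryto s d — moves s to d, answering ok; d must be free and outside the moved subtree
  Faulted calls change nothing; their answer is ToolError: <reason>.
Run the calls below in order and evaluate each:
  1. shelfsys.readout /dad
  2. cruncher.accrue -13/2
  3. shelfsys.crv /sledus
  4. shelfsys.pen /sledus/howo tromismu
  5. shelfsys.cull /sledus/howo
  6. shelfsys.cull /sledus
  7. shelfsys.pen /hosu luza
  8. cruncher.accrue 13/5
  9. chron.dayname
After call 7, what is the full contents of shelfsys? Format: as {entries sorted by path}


>>> shelfsys.readout /dad
:: bruslo
>>> cruncher.accrue -13/2
:: -13/2
>>> shelfsys.crv /sledus
:: ok
>>> shelfsys.pen /sledus/howo tromismu
:: created
>>> shelfsys.cull /sledus/howo
:: ok
>>> shelfsys.cull /sledus
:: ok
>>> shelfsys.pen /hosu luza
:: created
>>> cruncher.accrue 13/5
:: -39/10
>>> chron.dayname
:: Tuesday

Answer: {dad=bruslo, hosu=luza, stupre=sifla, vodrole=nolu}


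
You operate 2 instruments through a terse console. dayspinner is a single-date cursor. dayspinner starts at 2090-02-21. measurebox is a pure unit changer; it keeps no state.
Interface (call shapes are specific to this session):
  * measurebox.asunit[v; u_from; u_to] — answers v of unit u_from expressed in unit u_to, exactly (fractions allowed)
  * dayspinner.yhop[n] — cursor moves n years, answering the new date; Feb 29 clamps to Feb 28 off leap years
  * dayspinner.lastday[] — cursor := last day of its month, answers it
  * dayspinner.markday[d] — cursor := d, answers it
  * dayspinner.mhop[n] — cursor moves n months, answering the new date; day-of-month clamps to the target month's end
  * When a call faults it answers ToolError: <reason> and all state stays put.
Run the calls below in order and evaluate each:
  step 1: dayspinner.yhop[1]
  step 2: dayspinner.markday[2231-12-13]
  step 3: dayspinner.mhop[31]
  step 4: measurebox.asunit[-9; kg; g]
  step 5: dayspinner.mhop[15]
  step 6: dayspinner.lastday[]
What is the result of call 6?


==> yhop(n=1)
<== 2091-02-21
==> markday(d=2231-12-13)
<== 2231-12-13
==> mhop(n=31)
<== 2234-07-13
==> asunit(v=-9, u_from=kg, u_to=g)
<== -9000
==> mhop(n=15)
<== 2235-10-13
==> lastday()
<== 2235-10-31

Answer: 2235-10-31


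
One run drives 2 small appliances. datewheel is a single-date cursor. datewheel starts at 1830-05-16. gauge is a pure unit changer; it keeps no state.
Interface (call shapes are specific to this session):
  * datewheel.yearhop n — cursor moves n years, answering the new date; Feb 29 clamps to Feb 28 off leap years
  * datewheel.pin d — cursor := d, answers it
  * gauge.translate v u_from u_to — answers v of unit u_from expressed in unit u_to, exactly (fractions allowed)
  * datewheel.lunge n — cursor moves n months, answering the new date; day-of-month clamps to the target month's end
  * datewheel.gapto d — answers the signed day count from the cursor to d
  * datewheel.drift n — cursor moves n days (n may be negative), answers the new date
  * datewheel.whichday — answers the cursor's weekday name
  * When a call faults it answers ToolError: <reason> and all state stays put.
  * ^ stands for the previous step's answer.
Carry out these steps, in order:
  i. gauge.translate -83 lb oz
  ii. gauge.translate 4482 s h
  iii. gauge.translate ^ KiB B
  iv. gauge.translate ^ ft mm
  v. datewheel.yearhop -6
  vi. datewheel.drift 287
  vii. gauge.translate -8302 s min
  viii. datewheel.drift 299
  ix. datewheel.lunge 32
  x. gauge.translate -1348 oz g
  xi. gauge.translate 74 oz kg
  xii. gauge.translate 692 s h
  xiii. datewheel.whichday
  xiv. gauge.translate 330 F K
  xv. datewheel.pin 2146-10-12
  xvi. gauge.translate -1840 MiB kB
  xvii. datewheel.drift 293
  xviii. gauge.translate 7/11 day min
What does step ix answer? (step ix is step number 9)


·→ gauge.translate(v→-83, u_from→lb, u_to→oz)
·← -1328
·→ gauge.translate(v→4482, u_from→s, u_to→h)
·← 249/200
·→ gauge.translate(v→^, u_from→KiB, u_to→B)
·← 31872/25
·→ gauge.translate(v→^, u_from→ft, u_to→mm)
·← 48572928/125
·→ datewheel.yearhop(n→-6)
·← 1824-05-16
·→ datewheel.drift(n→287)
·← 1825-02-27
·→ gauge.translate(v→-8302, u_from→s, u_to→min)
·← -4151/30
·→ datewheel.drift(n→299)
·← 1825-12-23
·→ datewheel.lunge(n→32)
·← 1828-08-23
·→ gauge.translate(v→-1348, u_from→oz, u_to→g)
·← -15286062869/400000
·→ gauge.translate(v→74, u_from→oz, u_to→kg)
·← 1678291769/800000000
·→ gauge.translate(v→692, u_from→s, u_to→h)
·← 173/900
·→ datewheel.whichday()
·← Saturday
·→ gauge.translate(v→330, u_from→F, u_to→K)
·← 78967/180
·→ datewheel.pin(d→2146-10-12)
·← 2146-10-12
·→ gauge.translate(v→-1840, u_from→MiB, u_to→kB)
·← -48234496/25
·→ datewheel.drift(n→293)
·← 2147-08-01
·→ gauge.translate(v→7/11, u_from→day, u_to→min)
·← 10080/11

Answer: 1828-08-23


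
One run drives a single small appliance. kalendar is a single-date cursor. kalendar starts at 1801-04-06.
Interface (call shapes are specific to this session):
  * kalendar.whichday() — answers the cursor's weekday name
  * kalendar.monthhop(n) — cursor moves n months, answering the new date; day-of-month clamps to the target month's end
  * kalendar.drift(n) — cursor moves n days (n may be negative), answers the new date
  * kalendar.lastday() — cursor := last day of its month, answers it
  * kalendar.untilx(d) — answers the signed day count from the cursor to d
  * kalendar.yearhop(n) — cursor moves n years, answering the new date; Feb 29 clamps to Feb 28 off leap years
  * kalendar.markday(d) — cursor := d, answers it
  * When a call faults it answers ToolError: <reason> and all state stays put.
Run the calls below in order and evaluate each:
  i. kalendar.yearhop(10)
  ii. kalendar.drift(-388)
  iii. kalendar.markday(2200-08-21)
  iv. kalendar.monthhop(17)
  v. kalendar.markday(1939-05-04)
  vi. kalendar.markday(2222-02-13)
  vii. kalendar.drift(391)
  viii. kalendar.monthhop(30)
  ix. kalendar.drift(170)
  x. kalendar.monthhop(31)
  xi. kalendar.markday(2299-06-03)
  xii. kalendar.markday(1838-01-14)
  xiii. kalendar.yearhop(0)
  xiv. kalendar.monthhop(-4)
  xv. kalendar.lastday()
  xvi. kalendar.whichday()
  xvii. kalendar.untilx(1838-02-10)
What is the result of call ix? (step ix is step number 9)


Answer: 2226-02-28

Derivation:
Do: kalendar.yearhop[n→10]
See: 1811-04-06
Do: kalendar.drift[n→-388]
See: 1810-03-14
Do: kalendar.markday[d→2200-08-21]
See: 2200-08-21
Do: kalendar.monthhop[n→17]
See: 2202-01-21
Do: kalendar.markday[d→1939-05-04]
See: 1939-05-04
Do: kalendar.markday[d→2222-02-13]
See: 2222-02-13
Do: kalendar.drift[n→391]
See: 2223-03-11
Do: kalendar.monthhop[n→30]
See: 2225-09-11
Do: kalendar.drift[n→170]
See: 2226-02-28
Do: kalendar.monthhop[n→31]
See: 2228-09-28
Do: kalendar.markday[d→2299-06-03]
See: 2299-06-03
Do: kalendar.markday[d→1838-01-14]
See: 1838-01-14
Do: kalendar.yearhop[n→0]
See: 1838-01-14
Do: kalendar.monthhop[n→-4]
See: 1837-09-14
Do: kalendar.lastday[]
See: 1837-09-30
Do: kalendar.whichday[]
See: Saturday
Do: kalendar.untilx[d→1838-02-10]
See: 133


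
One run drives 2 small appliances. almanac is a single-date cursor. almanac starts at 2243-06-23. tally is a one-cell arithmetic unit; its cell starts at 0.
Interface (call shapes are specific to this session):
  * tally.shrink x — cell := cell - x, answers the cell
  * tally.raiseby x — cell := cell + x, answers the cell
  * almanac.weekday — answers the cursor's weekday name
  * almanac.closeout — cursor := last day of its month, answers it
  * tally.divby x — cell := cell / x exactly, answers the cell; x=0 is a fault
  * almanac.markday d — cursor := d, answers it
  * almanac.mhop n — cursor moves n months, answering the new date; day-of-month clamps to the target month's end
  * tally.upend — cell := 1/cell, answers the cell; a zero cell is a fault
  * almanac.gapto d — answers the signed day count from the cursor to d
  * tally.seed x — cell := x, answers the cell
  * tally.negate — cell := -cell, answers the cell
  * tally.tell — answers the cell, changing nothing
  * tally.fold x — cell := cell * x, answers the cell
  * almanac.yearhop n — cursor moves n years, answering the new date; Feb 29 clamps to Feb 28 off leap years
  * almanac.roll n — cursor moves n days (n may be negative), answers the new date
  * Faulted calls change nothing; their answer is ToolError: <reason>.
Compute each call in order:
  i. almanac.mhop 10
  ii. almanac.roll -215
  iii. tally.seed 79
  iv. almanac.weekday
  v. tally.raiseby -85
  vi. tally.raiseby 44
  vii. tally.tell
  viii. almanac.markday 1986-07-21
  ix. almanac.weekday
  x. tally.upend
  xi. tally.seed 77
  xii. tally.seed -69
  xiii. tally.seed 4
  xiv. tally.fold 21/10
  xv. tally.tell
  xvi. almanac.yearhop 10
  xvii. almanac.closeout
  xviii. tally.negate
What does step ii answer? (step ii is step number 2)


==> mhop(10)
<== 2244-04-23
==> roll(-215)
<== 2243-09-21
==> seed(79)
<== 79
==> weekday()
<== Thursday
==> raiseby(-85)
<== -6
==> raiseby(44)
<== 38
==> tell()
<== 38
==> markday(1986-07-21)
<== 1986-07-21
==> weekday()
<== Monday
==> upend()
<== 1/38
==> seed(77)
<== 77
==> seed(-69)
<== -69
==> seed(4)
<== 4
==> fold(21/10)
<== 42/5
==> tell()
<== 42/5
==> yearhop(10)
<== 1996-07-21
==> closeout()
<== 1996-07-31
==> negate()
<== -42/5

Answer: 2243-09-21


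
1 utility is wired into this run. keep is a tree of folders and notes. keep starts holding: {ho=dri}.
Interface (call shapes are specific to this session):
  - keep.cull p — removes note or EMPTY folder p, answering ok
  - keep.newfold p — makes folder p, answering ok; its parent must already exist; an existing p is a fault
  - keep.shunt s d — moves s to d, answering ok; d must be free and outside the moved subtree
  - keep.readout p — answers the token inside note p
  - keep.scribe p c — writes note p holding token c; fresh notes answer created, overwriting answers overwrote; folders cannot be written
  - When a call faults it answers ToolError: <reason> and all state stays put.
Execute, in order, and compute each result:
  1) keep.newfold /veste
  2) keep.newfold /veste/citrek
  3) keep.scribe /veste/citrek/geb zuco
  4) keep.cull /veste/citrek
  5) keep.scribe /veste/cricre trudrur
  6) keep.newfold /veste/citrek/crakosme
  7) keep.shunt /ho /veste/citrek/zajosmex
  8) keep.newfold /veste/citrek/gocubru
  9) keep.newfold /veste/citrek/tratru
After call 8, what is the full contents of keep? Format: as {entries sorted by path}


Answer: {veste/, veste/citrek/, veste/citrek/crakosme/, veste/citrek/geb=zuco, veste/citrek/gocubru/, veste/citrek/zajosmex=dri, veste/cricre=trudrur}

Derivation:
==> newfold(p: /veste)
<== ok
==> newfold(p: /veste/citrek)
<== ok
==> scribe(p: /veste/citrek/geb, c: zuco)
<== created
==> cull(p: /veste/citrek)
<== ToolError: not empty
==> scribe(p: /veste/cricre, c: trudrur)
<== created
==> newfold(p: /veste/citrek/crakosme)
<== ok
==> shunt(s: /ho, d: /veste/citrek/zajosmex)
<== ok
==> newfold(p: /veste/citrek/gocubru)
<== ok
==> newfold(p: /veste/citrek/tratru)
<== ok


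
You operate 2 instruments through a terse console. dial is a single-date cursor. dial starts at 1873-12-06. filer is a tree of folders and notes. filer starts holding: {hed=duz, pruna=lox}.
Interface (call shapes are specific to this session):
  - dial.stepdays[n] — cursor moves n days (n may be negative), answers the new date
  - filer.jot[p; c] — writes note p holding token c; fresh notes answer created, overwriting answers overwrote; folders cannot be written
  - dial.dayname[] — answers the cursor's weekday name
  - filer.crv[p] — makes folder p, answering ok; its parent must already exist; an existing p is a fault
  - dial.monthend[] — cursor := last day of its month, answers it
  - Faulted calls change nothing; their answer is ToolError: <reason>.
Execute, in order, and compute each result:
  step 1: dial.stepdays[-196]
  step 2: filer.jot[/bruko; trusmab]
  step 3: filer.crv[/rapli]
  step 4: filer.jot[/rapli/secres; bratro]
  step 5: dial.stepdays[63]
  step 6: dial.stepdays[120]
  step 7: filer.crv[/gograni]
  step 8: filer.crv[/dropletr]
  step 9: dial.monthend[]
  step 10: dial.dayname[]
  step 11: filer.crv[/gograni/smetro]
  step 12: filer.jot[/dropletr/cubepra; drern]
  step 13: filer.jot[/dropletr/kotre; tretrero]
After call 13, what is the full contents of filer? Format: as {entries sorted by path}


Answer: {bruko=trusmab, dropletr/, dropletr/cubepra=drern, dropletr/kotre=tretrero, gograni/, gograni/smetro/, hed=duz, pruna=lox, rapli/, rapli/secres=bratro}

Derivation:
Do: dial.stepdays[n→-196]
See: 1873-05-24
Do: filer.jot[p→/bruko; c→trusmab]
See: created
Do: filer.crv[p→/rapli]
See: ok
Do: filer.jot[p→/rapli/secres; c→bratro]
See: created
Do: dial.stepdays[n→63]
See: 1873-07-26
Do: dial.stepdays[n→120]
See: 1873-11-23
Do: filer.crv[p→/gograni]
See: ok
Do: filer.crv[p→/dropletr]
See: ok
Do: dial.monthend[]
See: 1873-11-30
Do: dial.dayname[]
See: Sunday
Do: filer.crv[p→/gograni/smetro]
See: ok
Do: filer.jot[p→/dropletr/cubepra; c→drern]
See: created
Do: filer.jot[p→/dropletr/kotre; c→tretrero]
See: created


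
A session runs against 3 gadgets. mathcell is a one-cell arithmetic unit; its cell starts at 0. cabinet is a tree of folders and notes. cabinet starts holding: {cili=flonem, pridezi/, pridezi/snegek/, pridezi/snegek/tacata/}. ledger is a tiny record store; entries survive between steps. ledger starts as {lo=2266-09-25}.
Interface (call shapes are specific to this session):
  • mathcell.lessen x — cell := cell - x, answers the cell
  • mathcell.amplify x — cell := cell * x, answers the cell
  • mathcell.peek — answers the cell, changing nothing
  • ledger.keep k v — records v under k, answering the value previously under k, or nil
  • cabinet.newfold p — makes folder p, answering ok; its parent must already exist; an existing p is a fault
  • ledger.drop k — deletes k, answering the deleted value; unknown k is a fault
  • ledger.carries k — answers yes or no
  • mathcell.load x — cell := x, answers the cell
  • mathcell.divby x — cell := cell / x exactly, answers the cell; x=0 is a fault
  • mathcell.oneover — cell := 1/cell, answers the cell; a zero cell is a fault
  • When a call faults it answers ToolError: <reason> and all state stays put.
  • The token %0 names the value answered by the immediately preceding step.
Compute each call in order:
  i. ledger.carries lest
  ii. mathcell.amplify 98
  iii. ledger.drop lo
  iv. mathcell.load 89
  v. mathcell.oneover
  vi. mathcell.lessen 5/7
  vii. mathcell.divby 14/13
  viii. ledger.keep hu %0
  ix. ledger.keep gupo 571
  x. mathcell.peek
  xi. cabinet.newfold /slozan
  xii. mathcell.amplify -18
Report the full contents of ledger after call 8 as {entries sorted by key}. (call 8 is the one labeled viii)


Answer: {hu=-2847/4361}

Derivation:
Act: carries[k='lest']
Obs: no
Act: amplify[x='98']
Obs: 0
Act: drop[k='lo']
Obs: 2266-09-25
Act: load[x='89']
Obs: 89
Act: oneover[]
Obs: 1/89
Act: lessen[x='5/7']
Obs: -438/623
Act: divby[x='14/13']
Obs: -2847/4361
Act: keep[k='hu'; v='%0']
Obs: nil
Act: keep[k='gupo'; v='571']
Obs: nil
Act: peek[]
Obs: -2847/4361
Act: newfold[p='/slozan']
Obs: ok
Act: amplify[x='-18']
Obs: 51246/4361


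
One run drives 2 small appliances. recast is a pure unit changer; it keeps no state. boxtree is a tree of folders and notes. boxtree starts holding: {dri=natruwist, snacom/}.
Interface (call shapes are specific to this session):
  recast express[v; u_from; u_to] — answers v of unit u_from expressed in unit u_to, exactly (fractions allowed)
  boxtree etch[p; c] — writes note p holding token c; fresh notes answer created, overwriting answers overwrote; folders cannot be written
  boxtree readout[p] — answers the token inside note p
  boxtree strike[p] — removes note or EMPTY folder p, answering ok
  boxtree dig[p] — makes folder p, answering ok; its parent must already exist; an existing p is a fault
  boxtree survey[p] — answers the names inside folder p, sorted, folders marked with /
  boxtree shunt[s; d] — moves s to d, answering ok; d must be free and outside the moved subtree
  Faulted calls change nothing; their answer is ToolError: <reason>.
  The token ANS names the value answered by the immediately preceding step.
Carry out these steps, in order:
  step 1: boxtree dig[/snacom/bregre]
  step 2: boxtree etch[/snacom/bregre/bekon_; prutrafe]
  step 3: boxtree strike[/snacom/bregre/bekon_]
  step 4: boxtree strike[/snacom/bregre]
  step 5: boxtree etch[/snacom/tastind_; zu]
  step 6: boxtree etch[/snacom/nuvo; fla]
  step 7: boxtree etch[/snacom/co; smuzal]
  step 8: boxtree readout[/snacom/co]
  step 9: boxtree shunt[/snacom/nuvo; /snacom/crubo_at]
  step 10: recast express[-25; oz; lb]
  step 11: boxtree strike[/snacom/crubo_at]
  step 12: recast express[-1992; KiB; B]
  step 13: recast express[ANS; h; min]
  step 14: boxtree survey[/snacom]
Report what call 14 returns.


Answer: [co, tastind_]

Derivation:
→ boxtree dig(/snacom/bregre)
← ok
→ boxtree etch(/snacom/bregre/bekon_, prutrafe)
← created
→ boxtree strike(/snacom/bregre/bekon_)
← ok
→ boxtree strike(/snacom/bregre)
← ok
→ boxtree etch(/snacom/tastind_, zu)
← created
→ boxtree etch(/snacom/nuvo, fla)
← created
→ boxtree etch(/snacom/co, smuzal)
← created
→ boxtree readout(/snacom/co)
← smuzal
→ boxtree shunt(/snacom/nuvo, /snacom/crubo_at)
← ok
→ recast express(-25, oz, lb)
← -25/16
→ boxtree strike(/snacom/crubo_at)
← ok
→ recast express(-1992, KiB, B)
← -2039808
→ recast express(ANS, h, min)
← -122388480
→ boxtree survey(/snacom)
← [co, tastind_]
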